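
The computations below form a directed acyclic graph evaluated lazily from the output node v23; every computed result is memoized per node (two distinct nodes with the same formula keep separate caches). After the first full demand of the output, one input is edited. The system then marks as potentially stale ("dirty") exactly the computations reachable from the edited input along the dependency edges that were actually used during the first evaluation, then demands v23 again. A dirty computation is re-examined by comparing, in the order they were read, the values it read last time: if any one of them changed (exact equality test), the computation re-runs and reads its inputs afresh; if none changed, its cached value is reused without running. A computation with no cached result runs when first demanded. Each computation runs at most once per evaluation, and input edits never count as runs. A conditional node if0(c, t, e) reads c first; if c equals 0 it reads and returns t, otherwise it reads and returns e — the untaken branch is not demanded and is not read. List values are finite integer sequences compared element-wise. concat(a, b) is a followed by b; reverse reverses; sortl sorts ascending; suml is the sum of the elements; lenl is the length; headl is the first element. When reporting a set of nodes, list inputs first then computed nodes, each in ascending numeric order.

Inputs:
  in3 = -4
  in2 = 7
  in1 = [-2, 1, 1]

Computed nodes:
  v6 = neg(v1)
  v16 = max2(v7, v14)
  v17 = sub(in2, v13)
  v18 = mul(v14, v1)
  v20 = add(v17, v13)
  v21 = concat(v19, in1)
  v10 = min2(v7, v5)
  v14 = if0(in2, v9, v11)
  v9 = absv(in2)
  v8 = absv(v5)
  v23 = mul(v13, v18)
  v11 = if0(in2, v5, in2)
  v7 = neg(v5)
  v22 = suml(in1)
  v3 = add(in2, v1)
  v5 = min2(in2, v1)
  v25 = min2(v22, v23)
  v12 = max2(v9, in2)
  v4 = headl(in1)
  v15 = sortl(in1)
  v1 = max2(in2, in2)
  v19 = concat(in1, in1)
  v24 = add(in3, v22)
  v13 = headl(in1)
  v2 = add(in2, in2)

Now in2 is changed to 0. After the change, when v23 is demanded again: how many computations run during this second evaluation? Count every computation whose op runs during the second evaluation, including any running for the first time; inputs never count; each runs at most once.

First demand of the output computes:
  v1 = max2(7, 7) = 7
  v11 = if0(in2=7 -> else branch in2) = 7
  v13 = headl([-2, 1, 1]) = -2
  v14 = if0(in2=7 -> else branch v11) = 7
  v18 = mul(7, 7) = 49
  v23 = mul(-2, 49) = -98

After the edit, cleaning proceeds:
  v1: a read changed (in2 7->0; in2 7->0) — executes, giving 0.
  v9: had never run; runs now, result 0.
  v11: stays stale; no demand reaches it after the flip.
  v14: a read changed (in2 7->0) — executes, giving 0.
  v18: a read changed (v14 7->0; v1 7->0) — executes, giving 0.
  v23: a read changed (v18 49->0) — executes, giving 0.

Note the branch switch — demand abandons v11, which is never re-examined.

5 computations run: v1, v9, v14, v18, v23.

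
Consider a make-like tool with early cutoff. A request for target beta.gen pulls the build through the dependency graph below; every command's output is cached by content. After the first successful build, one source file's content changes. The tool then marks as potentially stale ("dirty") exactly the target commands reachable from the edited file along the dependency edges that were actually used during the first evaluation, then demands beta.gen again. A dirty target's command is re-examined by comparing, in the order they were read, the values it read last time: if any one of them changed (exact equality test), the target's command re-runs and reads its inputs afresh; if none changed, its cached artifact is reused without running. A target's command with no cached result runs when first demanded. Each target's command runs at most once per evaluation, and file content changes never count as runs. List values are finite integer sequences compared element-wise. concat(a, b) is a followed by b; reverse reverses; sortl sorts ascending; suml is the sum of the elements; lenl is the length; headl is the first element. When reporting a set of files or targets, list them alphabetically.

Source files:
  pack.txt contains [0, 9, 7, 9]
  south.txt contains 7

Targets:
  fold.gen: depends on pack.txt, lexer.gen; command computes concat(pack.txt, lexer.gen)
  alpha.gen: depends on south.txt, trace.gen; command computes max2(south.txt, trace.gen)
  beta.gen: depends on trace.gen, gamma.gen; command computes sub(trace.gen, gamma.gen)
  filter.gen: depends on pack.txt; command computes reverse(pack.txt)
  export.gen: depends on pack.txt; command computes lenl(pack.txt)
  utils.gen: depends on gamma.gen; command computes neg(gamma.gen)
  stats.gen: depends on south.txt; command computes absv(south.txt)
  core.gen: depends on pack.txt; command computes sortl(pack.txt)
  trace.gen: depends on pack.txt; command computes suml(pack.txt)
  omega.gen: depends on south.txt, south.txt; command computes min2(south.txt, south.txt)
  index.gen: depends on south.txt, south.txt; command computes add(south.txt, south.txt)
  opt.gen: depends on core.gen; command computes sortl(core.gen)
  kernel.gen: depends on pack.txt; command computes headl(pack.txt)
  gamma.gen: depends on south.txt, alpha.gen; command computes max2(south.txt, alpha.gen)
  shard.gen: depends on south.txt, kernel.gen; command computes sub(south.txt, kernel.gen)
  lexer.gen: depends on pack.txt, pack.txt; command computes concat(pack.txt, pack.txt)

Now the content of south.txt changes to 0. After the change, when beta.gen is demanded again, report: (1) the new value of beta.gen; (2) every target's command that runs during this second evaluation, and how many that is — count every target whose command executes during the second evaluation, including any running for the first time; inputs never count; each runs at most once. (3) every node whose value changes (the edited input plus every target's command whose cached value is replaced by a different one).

Demanding beta.gen again yields 0.
2 target commands run: alpha.gen, gamma.gen.
The nodes whose values change: south.txt.
Note where the cutoff bites: beta.gen is checked, finds nothing changed, and keeps its cache.

First demand of the output computes:
  trace.gen = suml([0, 9, 7, 9]) = 25
  alpha.gen = max2(7, 25) = 25
  gamma.gen = max2(7, 25) = 25
  beta.gen = sub(25, 25) = 0

After the edit, cleaning proceeds:
  alpha.gen: a read changed (south.txt 7->0) — executes, giving 25 — identical to its old value.
  gamma.gen: a read changed (south.txt 7->0) — executes, giving 25 — identical to its old value.
  beta.gen: dirty, but its reads are unchanged (trace.gen unchanged, gamma.gen unchanged); cached 0 stands.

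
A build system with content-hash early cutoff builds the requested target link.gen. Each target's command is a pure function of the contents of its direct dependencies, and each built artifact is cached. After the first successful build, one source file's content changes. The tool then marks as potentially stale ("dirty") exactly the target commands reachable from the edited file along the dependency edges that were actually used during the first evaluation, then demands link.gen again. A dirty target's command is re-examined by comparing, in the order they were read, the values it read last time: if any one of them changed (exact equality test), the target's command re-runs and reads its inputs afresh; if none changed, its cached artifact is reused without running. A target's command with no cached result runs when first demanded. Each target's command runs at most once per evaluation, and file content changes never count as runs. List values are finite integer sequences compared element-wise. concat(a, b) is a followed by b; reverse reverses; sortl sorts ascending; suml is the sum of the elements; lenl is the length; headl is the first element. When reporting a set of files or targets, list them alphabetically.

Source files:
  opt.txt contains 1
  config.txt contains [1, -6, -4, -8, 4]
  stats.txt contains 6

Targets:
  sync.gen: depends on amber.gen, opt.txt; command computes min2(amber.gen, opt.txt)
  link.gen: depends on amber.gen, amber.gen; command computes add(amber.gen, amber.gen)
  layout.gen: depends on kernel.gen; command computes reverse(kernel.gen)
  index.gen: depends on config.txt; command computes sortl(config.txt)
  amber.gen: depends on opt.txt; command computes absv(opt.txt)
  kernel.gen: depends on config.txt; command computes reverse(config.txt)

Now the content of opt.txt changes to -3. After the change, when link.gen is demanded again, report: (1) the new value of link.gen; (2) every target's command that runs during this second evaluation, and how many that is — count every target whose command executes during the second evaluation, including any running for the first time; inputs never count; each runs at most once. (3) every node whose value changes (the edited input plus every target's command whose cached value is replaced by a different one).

First evaluation (everything demanded from the output):
  amber.gen = absv(1) = 1
  link.gen = add(1, 1) = 2

Propagation after the edit:
  amber.gen: runs — opt.txt 1->-3; result 3.
  link.gen: runs — amber.gen 1->3; amber.gen 1->3; result 6.

New value of link.gen: 6.
Target commands that run: amber.gen, link.gen — 2 in total.
Values that change: amber.gen, link.gen, opt.txt.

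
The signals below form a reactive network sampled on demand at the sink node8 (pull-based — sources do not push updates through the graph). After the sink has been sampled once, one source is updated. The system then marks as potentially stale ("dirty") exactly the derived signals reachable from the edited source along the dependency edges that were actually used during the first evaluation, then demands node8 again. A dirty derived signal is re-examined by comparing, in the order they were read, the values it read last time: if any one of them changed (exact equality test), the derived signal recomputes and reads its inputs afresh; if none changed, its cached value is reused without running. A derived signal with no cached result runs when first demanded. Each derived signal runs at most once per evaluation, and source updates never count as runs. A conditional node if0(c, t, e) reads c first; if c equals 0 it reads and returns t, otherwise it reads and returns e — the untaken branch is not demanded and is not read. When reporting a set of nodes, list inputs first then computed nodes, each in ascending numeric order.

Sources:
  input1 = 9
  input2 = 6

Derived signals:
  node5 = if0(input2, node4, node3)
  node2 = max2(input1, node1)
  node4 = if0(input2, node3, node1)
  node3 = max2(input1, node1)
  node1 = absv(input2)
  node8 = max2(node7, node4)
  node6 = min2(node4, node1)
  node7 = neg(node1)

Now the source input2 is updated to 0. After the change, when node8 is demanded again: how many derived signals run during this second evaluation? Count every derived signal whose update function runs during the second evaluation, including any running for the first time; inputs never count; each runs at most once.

Initial pass — values computed on the first demand:
  node1 = absv(6) = 6
  node4 = if0(input2=6 -> else branch node1) = 6
  node7 = neg(6) = -6
  node8 = max2(-6, 6) = 6

Second demand — change propagation:
  node1: re-runs because input2 6->0; new result 0.
  node3: newly demanded (no cache) — executes and yields 9.
  node4: re-runs because input2 6->0; node1 6->0; new result 9.
  node7: re-runs because node1 6->0; new result 0.
  node8: re-runs because node7 -6->0; node4 6->9; new result 9.

The important point: the flipped condition pulls in fresh nodes; node3 runs for the first time.

Run set: node1, node3, node4, node7, node8 (5 run).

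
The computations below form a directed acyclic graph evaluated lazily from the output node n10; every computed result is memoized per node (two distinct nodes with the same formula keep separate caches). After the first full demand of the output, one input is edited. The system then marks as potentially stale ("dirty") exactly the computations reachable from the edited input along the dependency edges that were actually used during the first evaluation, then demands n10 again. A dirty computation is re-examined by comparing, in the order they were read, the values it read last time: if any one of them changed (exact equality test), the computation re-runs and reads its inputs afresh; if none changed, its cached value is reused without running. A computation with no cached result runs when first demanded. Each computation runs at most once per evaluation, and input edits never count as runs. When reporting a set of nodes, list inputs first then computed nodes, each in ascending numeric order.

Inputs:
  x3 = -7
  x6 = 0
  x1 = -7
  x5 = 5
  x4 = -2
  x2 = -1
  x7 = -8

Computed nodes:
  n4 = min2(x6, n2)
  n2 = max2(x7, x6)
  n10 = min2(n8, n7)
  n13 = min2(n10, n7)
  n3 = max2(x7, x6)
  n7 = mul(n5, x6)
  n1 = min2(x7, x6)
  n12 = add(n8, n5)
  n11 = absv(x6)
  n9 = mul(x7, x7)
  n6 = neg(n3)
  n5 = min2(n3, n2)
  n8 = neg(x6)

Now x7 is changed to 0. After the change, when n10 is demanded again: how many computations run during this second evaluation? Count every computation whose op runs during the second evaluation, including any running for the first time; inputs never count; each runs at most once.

First demand of the output computes:
  n2 = max2(-8, 0) = 0
  n3 = max2(-8, 0) = 0
  n5 = min2(0, 0) = 0
  n7 = mul(0, 0) = 0
  n8 = neg(0) = 0
  n10 = min2(0, 0) = 0

After the edit, cleaning proceeds:
  n2: a read changed (x7 -8->0) — executes, giving 0 — identical to its old value.
  n3: a read changed (x7 -8->0) — executes, giving 0 — identical to its old value.
  n5: dirty, but its reads are unchanged (n3 unchanged, n2 unchanged); cached 0 stands.
  n7: dirty, but its reads are unchanged (n5 unchanged, x6 unchanged); cached 0 stands.
  n10: dirty, but its reads are unchanged (n8 unchanged, n7 unchanged); cached 0 stands.

Note where the cutoff bites: n5 is checked, finds nothing changed, and keeps its cache.

2 computations run: n2, n3.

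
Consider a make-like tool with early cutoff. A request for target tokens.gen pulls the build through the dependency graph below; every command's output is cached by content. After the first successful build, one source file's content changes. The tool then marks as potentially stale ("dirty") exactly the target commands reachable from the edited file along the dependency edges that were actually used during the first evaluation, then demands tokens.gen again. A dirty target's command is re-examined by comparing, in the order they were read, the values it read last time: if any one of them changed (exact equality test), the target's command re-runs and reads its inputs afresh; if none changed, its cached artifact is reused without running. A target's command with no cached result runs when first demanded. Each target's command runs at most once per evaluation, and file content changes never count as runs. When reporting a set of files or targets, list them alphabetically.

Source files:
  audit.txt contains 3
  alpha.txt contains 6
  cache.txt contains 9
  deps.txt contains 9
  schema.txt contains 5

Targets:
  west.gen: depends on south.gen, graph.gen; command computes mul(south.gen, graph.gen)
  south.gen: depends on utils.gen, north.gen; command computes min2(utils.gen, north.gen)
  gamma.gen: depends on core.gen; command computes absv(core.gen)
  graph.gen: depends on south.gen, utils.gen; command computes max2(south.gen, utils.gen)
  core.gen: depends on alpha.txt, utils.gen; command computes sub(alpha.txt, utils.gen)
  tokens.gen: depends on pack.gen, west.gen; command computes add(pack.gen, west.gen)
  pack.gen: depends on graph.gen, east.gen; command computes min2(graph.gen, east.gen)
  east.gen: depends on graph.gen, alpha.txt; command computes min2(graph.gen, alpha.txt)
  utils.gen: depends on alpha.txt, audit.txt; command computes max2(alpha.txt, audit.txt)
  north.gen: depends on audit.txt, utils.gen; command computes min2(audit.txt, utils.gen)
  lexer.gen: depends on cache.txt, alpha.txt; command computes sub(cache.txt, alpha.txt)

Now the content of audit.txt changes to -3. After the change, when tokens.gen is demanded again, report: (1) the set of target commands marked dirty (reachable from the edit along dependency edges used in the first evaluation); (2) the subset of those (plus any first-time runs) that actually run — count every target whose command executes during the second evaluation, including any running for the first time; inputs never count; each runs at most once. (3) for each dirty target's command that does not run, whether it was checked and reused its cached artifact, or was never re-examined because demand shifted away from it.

First demand of the output computes:
  utils.gen = max2(6, 3) = 6
  north.gen = min2(3, 6) = 3
  south.gen = min2(6, 3) = 3
  graph.gen = max2(3, 6) = 6
  east.gen = min2(6, 6) = 6
  pack.gen = min2(6, 6) = 6
  west.gen = mul(3, 6) = 18
  tokens.gen = add(6, 18) = 24

After the edit, cleaning proceeds:
  utils.gen: a read changed (audit.txt 3->-3) — executes, giving 6 — identical to its old value.
  north.gen: a read changed (audit.txt 3->-3) — executes, giving -3.
  south.gen: a read changed (north.gen 3->-3) — executes, giving -3.
  graph.gen: a read changed (south.gen 3->-3) — executes, giving 6 — identical to its old value.
  east.gen: dirty, but its reads are unchanged (graph.gen unchanged, alpha.txt unchanged); cached 6 stands.
  pack.gen: dirty, but its reads are unchanged (graph.gen unchanged, east.gen unchanged); cached 6 stands.
  west.gen: a read changed (south.gen 3->-3) — executes, giving -18.
  tokens.gen: a read changed (west.gen 18->-18) — executes, giving -12.

Note where the cutoff bites: east.gen is checked, finds nothing changed, and keeps its cache.

The edit dirties: east.gen, graph.gen, north.gen, pack.gen, south.gen, tokens.gen, utils.gen, west.gen.
6 target commands run: graph.gen, north.gen, south.gen, tokens.gen, utils.gen, west.gen.
Cache hits after checking: east.gen, pack.gen.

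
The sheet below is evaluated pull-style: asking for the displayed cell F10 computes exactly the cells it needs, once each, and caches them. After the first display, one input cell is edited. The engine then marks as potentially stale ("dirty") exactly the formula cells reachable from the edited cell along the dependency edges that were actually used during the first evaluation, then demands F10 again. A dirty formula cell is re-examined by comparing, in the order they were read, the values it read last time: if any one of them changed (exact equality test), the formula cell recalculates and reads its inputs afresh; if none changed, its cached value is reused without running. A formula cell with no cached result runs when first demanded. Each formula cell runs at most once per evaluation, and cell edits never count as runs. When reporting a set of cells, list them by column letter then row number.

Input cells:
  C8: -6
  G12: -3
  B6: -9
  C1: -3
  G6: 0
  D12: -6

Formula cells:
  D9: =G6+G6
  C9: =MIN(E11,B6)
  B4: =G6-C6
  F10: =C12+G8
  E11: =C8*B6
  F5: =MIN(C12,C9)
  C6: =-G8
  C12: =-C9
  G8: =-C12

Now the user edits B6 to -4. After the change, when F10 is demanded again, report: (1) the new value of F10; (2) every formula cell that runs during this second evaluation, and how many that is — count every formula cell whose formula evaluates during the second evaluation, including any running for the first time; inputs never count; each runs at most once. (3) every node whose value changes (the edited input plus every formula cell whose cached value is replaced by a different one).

First demand of the output computes:
  E11 = -6 * -9 = 54
  C9 = MIN(54, -9) = -9
  C12 = -(-9) = 9
  G8 = -(9) = -9
  F10 = 9 + -9 = 0

After the edit, cleaning proceeds:
  E11: a read changed (B6 -9->-4) — executes, giving 24.
  C9: a read changed (E11 54->24; B6 -9->-4) — executes, giving -4.
  C12: a read changed (C9 -9->-4) — executes, giving 4.
  G8: a read changed (C12 9->4) — executes, giving -4.
  F10: a read changed (C12 9->4; G8 -9->-4) — executes, giving 0 — identical to its old value.

Demanding F10 again yields 0.
5 formula cells run: C9, C12, E11, F10, G8.
The nodes whose values change: B6, C9, C12, E11, G8.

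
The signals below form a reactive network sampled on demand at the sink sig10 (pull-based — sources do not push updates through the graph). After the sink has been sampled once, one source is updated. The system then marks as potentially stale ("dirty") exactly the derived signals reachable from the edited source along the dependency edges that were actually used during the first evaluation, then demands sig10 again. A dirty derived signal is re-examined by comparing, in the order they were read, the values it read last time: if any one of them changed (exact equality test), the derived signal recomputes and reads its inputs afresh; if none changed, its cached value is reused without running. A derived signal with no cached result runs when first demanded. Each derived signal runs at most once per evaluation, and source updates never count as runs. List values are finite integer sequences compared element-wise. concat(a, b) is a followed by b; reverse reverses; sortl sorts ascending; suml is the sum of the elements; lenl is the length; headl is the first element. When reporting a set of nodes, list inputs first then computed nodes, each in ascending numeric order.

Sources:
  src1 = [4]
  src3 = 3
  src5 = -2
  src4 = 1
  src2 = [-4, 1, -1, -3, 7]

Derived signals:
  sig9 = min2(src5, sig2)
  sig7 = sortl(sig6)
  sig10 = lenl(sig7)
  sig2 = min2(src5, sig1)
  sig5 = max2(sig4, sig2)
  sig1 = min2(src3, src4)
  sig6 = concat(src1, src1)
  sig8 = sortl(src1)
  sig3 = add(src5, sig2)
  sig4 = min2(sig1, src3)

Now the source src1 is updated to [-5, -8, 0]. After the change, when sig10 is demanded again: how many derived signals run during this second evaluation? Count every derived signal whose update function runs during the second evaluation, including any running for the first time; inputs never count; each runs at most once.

Run set: sig6, sig7, sig10 (3 run).

Initial pass — values computed on the first demand:
  sig6 = concat([4], [4]) = [4, 4]
  sig7 = sortl([4, 4]) = [4, 4]
  sig10 = lenl([4, 4]) = 2

Second demand — change propagation:
  sig6: re-runs because src1 [4]->[-5, -8, 0]; src1 [4]->[-5, -8, 0]; new result [-5, -8, 0, -5, -8, 0].
  sig7: re-runs because sig6 [4, 4]->[-5, -8, 0, -5, -8, 0]; new result [-8, -8, -5, -5, 0, 0].
  sig10: re-runs because sig7 [4, 4]->[-8, -8, -5, -5, 0, 0]; new result 6.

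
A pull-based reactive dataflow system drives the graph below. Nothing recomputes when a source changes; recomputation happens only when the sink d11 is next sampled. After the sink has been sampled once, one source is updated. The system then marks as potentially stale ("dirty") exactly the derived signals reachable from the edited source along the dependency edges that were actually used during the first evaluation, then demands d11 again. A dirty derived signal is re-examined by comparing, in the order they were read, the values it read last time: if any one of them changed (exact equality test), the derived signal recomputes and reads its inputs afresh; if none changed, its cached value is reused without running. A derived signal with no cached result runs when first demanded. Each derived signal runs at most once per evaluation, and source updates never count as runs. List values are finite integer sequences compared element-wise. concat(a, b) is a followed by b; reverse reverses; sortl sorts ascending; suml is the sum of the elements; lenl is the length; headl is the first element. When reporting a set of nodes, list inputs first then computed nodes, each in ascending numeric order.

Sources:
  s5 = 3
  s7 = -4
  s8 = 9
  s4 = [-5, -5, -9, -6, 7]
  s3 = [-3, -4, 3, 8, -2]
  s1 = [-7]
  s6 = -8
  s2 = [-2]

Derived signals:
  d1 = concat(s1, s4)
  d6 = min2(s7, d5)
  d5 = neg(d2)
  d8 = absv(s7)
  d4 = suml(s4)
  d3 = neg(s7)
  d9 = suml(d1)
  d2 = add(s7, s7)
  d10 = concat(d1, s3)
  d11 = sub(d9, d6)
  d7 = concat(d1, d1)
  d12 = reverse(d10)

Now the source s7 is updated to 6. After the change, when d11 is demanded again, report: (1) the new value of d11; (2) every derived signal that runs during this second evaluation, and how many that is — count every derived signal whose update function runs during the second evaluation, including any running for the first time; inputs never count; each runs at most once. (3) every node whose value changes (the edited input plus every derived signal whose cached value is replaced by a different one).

New value of d11: -13.
Derived signals that run: d2, d5, d6, d11 — 4 in total.
Values that change: s7, d2, d5, d6, d11.

First evaluation (everything demanded from the output):
  d1 = concat([-7], [-5, -5, -9, -6, 7]) = [-7, -5, -5, -9, -6, 7]
  d2 = add(-4, -4) = -8
  d5 = neg(-8) = 8
  d6 = min2(-4, 8) = -4
  d9 = suml([-7, -5, -5, -9, -6, 7]) = -25
  d11 = sub(-25, -4) = -21

Propagation after the edit:
  d2: runs — s7 -4->6; s7 -4->6; result 12.
  d5: runs — d2 -8->12; result -12.
  d6: runs — s7 -4->6; d5 8->-12; result -12.
  d11: runs — d6 -4->-12; result -13.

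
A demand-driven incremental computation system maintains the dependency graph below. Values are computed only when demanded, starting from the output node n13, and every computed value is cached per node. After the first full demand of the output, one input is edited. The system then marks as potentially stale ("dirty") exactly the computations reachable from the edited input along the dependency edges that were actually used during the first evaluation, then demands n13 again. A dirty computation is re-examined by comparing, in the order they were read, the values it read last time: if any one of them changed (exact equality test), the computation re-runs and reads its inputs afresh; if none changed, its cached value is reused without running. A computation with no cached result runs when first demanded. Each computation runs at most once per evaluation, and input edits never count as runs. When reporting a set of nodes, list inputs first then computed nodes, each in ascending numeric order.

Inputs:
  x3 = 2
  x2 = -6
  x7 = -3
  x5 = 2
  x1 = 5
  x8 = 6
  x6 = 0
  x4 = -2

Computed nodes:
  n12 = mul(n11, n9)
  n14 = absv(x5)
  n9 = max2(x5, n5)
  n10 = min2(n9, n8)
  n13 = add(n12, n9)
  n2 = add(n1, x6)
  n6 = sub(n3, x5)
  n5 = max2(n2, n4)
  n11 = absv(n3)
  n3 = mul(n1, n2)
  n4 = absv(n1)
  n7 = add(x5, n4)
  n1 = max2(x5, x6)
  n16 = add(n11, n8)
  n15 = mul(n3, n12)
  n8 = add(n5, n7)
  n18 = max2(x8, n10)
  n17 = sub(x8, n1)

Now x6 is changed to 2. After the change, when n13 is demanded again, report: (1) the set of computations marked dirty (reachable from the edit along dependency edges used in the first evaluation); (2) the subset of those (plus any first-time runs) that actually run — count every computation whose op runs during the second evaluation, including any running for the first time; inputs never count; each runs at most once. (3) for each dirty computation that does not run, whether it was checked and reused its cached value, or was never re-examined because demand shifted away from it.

Marked dirty: n1, n2, n3, n4, n5, n9, n11, n12, n13.
Computations that run: n1, n2, n3, n5, n9, n11, n12, n13 — 8 in total.
Checked but reused from cache: n4.
Key observation: the cutoff stops propagation at n4 — its inputs' values are unchanged, so it reuses its cache.

First evaluation (everything demanded from the output):
  n1 = max2(2, 0) = 2
  n2 = add(2, 0) = 2
  n3 = mul(2, 2) = 4
  n4 = absv(2) = 2
  n5 = max2(2, 2) = 2
  n9 = max2(2, 2) = 2
  n11 = absv(4) = 4
  n12 = mul(4, 2) = 8
  n13 = add(8, 2) = 10

Propagation after the edit:
  n1: runs — x6 0->2; result 2 (same value as before).
  n2: runs — x6 0->2; result 4.
  n3: runs — n2 2->4; result 8.
  n4: checked — values it read are unchanged (n1 unchanged); reused cached 2 without running.
  n5: runs — n2 2->4; result 4.
  n9: runs — n5 2->4; result 4.
  n11: runs — n3 4->8; result 8.
  n12: runs — n11 4->8; n9 2->4; result 32.
  n13: runs — n12 8->32; n9 2->4; result 36.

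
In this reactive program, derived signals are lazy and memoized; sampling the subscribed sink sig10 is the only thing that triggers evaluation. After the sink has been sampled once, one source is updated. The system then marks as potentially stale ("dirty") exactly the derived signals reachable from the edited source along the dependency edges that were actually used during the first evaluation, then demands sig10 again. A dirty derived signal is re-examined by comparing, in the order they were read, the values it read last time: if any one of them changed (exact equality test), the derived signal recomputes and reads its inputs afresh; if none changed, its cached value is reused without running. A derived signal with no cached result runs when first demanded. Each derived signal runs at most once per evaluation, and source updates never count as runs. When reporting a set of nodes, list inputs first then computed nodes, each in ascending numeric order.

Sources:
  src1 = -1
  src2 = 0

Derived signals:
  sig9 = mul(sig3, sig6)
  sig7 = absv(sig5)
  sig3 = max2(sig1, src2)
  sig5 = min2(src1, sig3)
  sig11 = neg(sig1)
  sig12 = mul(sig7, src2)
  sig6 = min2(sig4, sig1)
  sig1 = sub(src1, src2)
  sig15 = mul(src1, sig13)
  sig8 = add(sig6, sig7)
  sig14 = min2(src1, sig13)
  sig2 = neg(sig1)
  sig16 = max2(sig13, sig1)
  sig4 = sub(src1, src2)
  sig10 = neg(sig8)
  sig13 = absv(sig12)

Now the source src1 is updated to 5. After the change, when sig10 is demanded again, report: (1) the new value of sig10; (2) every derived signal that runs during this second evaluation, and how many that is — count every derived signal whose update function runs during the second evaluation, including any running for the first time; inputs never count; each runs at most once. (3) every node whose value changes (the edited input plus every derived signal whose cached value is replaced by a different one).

First demand of the output computes:
  sig1 = sub(-1, 0) = -1
  sig3 = max2(-1, 0) = 0
  sig4 = sub(-1, 0) = -1
  sig5 = min2(-1, 0) = -1
  sig6 = min2(-1, -1) = -1
  sig7 = absv(-1) = 1
  sig8 = add(-1, 1) = 0
  sig10 = neg(0) = 0

After the edit, cleaning proceeds:
  sig1: a read changed (src1 -1->5) — executes, giving 5.
  sig3: a read changed (sig1 -1->5) — executes, giving 5.
  sig4: a read changed (src1 -1->5) — executes, giving 5.
  sig5: a read changed (src1 -1->5; sig3 0->5) — executes, giving 5.
  sig6: a read changed (sig4 -1->5; sig1 -1->5) — executes, giving 5.
  sig7: a read changed (sig5 -1->5) — executes, giving 5.
  sig8: a read changed (sig6 -1->5; sig7 1->5) — executes, giving 10.
  sig10: a read changed (sig8 0->10) — executes, giving -10.

Demanding sig10 again yields -10.
8 derived signals run: sig1, sig3, sig4, sig5, sig6, sig7, sig8, sig10.
The nodes whose values change: src1, sig1, sig3, sig4, sig5, sig6, sig7, sig8, sig10.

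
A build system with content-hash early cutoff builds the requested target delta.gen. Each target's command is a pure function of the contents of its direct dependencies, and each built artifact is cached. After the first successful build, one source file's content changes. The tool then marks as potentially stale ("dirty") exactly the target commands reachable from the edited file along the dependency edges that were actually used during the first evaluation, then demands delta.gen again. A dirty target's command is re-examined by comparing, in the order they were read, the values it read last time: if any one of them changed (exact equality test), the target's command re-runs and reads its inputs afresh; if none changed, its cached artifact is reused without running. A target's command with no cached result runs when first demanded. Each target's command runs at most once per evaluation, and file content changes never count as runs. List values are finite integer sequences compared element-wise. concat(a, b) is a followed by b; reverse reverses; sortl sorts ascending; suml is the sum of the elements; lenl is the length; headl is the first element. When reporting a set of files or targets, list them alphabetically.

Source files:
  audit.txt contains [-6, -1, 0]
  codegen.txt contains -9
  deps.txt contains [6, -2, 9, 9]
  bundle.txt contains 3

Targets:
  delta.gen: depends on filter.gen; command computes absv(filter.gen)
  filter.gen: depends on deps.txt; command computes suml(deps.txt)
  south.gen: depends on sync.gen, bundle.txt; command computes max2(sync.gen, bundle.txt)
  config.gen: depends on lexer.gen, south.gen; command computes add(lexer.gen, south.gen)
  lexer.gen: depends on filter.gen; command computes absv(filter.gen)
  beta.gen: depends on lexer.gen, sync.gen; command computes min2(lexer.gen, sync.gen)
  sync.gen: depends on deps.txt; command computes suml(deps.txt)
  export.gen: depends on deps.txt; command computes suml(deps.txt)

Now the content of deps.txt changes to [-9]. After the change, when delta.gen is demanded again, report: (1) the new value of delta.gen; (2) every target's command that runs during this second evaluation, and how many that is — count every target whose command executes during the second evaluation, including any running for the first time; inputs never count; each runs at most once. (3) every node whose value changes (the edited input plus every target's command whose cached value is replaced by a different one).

New value of delta.gen: 9.
Target commands that run: delta.gen, filter.gen — 2 in total.
Values that change: delta.gen, deps.txt, filter.gen.

First evaluation (everything demanded from the output):
  filter.gen = suml([6, -2, 9, 9]) = 22
  delta.gen = absv(22) = 22

Propagation after the edit:
  filter.gen: runs — deps.txt [6, -2, 9, 9]->[-9]; result -9.
  delta.gen: runs — filter.gen 22->-9; result 9.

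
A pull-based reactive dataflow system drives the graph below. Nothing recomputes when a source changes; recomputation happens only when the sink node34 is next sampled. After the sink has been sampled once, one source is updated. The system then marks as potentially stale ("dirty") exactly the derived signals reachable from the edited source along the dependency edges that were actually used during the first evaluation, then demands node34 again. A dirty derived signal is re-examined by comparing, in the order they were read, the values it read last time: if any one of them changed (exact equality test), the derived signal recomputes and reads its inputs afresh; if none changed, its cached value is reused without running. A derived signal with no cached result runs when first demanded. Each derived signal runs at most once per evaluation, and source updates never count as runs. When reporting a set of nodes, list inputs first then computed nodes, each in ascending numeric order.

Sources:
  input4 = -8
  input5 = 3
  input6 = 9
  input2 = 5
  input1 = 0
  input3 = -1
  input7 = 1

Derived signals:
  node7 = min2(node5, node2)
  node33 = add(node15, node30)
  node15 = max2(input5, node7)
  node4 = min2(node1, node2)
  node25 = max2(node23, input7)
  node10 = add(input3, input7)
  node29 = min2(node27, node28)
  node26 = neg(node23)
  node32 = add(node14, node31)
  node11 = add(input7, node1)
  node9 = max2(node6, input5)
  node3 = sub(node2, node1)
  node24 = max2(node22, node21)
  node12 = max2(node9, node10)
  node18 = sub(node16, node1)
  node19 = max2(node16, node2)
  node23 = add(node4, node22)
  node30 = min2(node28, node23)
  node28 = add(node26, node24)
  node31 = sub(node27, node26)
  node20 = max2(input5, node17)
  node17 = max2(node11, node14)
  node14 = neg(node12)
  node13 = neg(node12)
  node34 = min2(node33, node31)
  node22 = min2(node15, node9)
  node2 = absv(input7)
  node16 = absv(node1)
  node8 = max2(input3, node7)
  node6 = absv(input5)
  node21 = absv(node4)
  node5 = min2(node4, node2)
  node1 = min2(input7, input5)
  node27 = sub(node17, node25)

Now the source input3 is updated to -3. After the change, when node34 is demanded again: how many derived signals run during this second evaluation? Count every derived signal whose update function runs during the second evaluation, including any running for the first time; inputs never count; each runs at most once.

Derived signals that run: node10, node12 — 2 in total.
Key observation: the change is absorbed at node12 — it re-runs but produces the same value, and the output's value is unchanged.

First evaluation (everything demanded from the output):
  node1 = min2(1, 3) = 1
  node2 = absv(1) = 1
  node4 = min2(1, 1) = 1
  node5 = min2(1, 1) = 1
  node6 = absv(3) = 3
  node7 = min2(1, 1) = 1
  node9 = max2(3, 3) = 3
  node10 = add(-1, 1) = 0
  node11 = add(1, 1) = 2
  node12 = max2(3, 0) = 3
  node14 = neg(3) = -3
  node15 = max2(3, 1) = 3
  node17 = max2(2, -3) = 2
  node21 = absv(1) = 1
  node22 = min2(3, 3) = 3
  node23 = add(1, 3) = 4
  node24 = max2(3, 1) = 3
  node25 = max2(4, 1) = 4
  node26 = neg(4) = -4
  node27 = sub(2, 4) = -2
  node28 = add(-4, 3) = -1
  node30 = min2(-1, 4) = -1
  node31 = sub(-2, -4) = 2
  node33 = add(3, -1) = 2
  node34 = min2(2, 2) = 2

Propagation after the edit:
  node10: runs — input3 -1->-3; result -2.
  node12: runs — node10 0->-2; result 3 (same value as before).
  node14: checked — values it read are unchanged (node12 unchanged); reused cached -3 without running.
  node17: checked — values it read are unchanged (node11 unchanged, node14 unchanged); reused cached 2 without running.
  node27: checked — values it read are unchanged (node17 unchanged, node25 unchanged); reused cached -2 without running.
  node31: checked — values it read are unchanged (node27 unchanged, node26 unchanged); reused cached 2 without running.
  node34: checked — values it read are unchanged (node33 unchanged, node31 unchanged); reused cached 2 without running.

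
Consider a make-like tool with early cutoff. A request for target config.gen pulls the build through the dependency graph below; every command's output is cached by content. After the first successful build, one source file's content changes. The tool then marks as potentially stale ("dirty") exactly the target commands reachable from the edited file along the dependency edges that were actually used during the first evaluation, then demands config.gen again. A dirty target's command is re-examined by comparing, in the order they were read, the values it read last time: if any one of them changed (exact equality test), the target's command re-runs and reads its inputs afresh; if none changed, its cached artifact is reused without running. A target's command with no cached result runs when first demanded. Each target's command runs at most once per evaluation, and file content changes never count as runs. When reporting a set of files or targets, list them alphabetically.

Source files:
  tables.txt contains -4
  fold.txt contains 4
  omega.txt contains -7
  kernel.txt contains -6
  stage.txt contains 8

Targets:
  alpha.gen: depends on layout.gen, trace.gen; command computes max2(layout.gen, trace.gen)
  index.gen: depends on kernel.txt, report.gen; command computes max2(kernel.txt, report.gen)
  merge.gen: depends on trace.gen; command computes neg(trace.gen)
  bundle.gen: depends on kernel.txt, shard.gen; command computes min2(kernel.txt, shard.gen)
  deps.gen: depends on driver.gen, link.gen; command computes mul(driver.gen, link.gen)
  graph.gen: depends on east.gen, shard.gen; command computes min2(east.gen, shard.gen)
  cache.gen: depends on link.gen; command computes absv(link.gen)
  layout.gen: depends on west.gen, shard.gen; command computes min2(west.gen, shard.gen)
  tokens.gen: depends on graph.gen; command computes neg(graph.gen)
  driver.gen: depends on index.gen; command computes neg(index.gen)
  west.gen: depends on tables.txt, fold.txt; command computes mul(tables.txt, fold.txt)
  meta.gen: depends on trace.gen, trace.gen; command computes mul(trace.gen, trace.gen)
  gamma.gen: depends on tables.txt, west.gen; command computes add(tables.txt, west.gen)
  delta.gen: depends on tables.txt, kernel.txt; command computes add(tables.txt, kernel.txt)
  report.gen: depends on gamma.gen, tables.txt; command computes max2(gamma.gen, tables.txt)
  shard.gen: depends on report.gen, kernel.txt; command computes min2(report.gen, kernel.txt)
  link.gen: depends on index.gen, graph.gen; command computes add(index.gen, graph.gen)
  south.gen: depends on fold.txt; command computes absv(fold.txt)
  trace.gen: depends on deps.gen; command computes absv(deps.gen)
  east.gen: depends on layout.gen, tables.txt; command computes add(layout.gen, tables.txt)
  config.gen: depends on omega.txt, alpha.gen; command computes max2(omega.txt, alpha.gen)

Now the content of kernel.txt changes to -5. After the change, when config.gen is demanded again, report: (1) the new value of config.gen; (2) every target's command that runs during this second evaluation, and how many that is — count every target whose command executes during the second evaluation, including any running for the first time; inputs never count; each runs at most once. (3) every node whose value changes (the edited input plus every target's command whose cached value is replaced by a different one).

Demanding config.gen again yields 96.
4 target commands run: graph.gen, index.gen, layout.gen, shard.gen.
The nodes whose values change: kernel.txt, shard.gen.
Note where the cutoff bites: east.gen is checked, finds nothing changed, and keeps its cache.

First demand of the output computes:
  west.gen = mul(-4, 4) = -16
  gamma.gen = add(-4, -16) = -20
  report.gen = max2(-20, -4) = -4
  index.gen = max2(-6, -4) = -4
  driver.gen = neg(-4) = 4
  shard.gen = min2(-4, -6) = -6
  layout.gen = min2(-16, -6) = -16
  east.gen = add(-16, -4) = -20
  graph.gen = min2(-20, -6) = -20
  link.gen = add(-4, -20) = -24
  deps.gen = mul(4, -24) = -96
  trace.gen = absv(-96) = 96
  alpha.gen = max2(-16, 96) = 96
  config.gen = max2(-7, 96) = 96

After the edit, cleaning proceeds:
  index.gen: a read changed (kernel.txt -6->-5) — executes, giving -4 — identical to its old value.
  driver.gen: dirty, but its reads are unchanged (index.gen unchanged); cached 4 stands.
  shard.gen: a read changed (kernel.txt -6->-5) — executes, giving -5.
  layout.gen: a read changed (shard.gen -6->-5) — executes, giving -16 — identical to its old value.
  east.gen: dirty, but its reads are unchanged (layout.gen unchanged, tables.txt unchanged); cached -20 stands.
  graph.gen: a read changed (shard.gen -6->-5) — executes, giving -20 — identical to its old value.
  link.gen: dirty, but its reads are unchanged (index.gen unchanged, graph.gen unchanged); cached -24 stands.
  deps.gen: dirty, but its reads are unchanged (driver.gen unchanged, link.gen unchanged); cached -96 stands.
  trace.gen: dirty, but its reads are unchanged (deps.gen unchanged); cached 96 stands.
  alpha.gen: dirty, but its reads are unchanged (layout.gen unchanged, trace.gen unchanged); cached 96 stands.
  config.gen: dirty, but its reads are unchanged (omega.txt unchanged, alpha.gen unchanged); cached 96 stands.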